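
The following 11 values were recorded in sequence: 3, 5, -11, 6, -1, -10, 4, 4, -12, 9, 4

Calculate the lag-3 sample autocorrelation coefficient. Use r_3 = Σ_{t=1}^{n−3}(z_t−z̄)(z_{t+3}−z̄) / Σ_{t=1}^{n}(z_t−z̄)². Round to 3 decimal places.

Mean z̄ = (3 + 5 − 11 + 6 − 1 − 10 + 4 + 4 − 12 + 9 + 4)/11 = 0.0909
Numerator Σ_{t=1}^{8}(z_t−z̄)(z_{t+3}−z̄) = 314.7025
Denominator Σ(z_t−z̄)² = 564.9091
r_3 = 314.7025 / 564.9091 = 0.557

0.557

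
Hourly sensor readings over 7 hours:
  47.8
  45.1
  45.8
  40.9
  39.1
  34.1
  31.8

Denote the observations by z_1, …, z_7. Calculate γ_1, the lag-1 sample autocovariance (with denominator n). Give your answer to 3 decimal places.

17.677

Mean z̄ = (47.8 + 45.1 + 45.8 + 40.9 + 39.1 + 34.1 + 31.8)/7 = 40.6571
Deviations: 7.1429, 4.4429, 5.1429, 0.2429, -1.5571, -6.5571, -8.8571
Σ_{t=1}^{6}(z_t−z̄)(z_{t+1}−z̄) = 123.7424
γ_1 = 123.7424 / 7 = 17.677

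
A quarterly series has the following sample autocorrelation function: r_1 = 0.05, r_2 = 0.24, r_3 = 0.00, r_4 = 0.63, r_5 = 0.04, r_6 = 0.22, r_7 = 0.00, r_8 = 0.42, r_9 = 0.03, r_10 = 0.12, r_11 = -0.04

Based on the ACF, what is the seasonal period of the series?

The largest autocorrelation is r_4 = 0.63, with a weaker echo at lag 8 (0.42); the remaining lags stay at or below 0.24.
The dominant spike at lag 4 indicates a seasonal period of 4.

4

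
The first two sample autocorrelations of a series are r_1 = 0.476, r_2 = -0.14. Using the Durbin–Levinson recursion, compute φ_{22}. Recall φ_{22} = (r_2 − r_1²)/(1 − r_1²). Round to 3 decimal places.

-0.474

φ_{22} = (r_2 − r_1²) / (1 − r_1²)
r_1² = (0.476)² = 0.226576
Numerator = -0.14 − 0.2266 = -0.3666; denominator = 1 − 0.2266 = 0.7734
φ_{22} = -0.3666 / 0.7734 = -0.474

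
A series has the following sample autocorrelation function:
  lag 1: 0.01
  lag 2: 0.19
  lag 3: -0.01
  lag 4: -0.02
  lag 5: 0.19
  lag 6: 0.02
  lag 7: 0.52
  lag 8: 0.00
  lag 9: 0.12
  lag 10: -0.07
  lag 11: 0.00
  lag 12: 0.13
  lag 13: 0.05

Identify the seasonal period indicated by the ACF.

7

The largest autocorrelation is r_7 = 0.52; the remaining lags stay at or below 0.19.
The dominant spike at lag 7 indicates a seasonal period of 7.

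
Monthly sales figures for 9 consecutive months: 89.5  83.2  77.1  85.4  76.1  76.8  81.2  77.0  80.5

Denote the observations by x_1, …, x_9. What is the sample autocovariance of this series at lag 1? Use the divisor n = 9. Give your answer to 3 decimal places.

-1.135

Mean x̄ = (89.5 + 83.2 + 77.1 + 85.4 + 76.1 + 76.8 + 81.2 + 77.0 + 80.5)/9 = 80.7556
Σ_{t=1}^{8}(x_t−x̄)(x_{t+1}−x̄) = -10.2131
γ_1 = -10.2131 / 9 = -1.135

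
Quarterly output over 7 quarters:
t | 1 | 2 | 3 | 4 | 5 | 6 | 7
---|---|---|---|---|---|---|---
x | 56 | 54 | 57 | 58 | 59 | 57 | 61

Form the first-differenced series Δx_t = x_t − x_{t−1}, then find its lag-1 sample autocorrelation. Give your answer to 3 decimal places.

-0.493

First differences Δx: -2, 3, 1, 1, -2, 4
Mean of differences = 0.8333
Numerator Σ(Δx_t−Δx̄)(Δx_{t+1}−Δx̄) = -15.1944
Denominator Σ(Δx_t−Δx̄)² = 30.8333
r_1(Δx) = -15.1944 / 30.8333 = -0.493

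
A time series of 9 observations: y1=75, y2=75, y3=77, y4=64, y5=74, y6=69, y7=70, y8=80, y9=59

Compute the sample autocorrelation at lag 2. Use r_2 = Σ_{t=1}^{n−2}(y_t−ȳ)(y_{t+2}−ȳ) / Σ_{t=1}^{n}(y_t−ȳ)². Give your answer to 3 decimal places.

0.054

Mean ȳ = (75 + 75 + 77 + 64 + 74 + 69 + 70 + 80 + 59)/9 = 71.4444
Numerator Σ_{t=1}^{7}(y_t−ȳ)(y_{t+2}−ȳ) = 19.0494
Denominator Σ(y_t−ȳ)² = 354.2222
r_2 = 19.0494 / 354.2222 = 0.054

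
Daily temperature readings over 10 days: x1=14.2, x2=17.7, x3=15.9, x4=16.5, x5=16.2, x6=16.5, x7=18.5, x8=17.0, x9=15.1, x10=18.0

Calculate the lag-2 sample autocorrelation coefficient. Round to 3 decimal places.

Mean x̄ = (14.2 + 17.7 + 15.9 + 16.5 + 16.2 + 16.5 + 18.5 + 17.0 + 15.1 + 18.0)/10 = 16.5600
Numerator Σ_{t=1}^{8}(x_t−x̄)(x_{t+2}−x̄) = -1.1932
Denominator Σ(x_t−x̄)² = 15.6040
r_2 = -1.1932 / 15.6040 = -0.076

-0.076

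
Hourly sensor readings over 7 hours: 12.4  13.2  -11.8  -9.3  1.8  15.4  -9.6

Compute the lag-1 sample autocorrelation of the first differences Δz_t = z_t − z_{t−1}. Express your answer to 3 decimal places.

First differences Δz: 0.8, -25.0, 2.5, 11.1, 13.6, -25.0
Mean of differences = -3.6667
Numerator Σ(Δz_t−Δz̄)(Δz_{t+1}−Δz̄) = -249.1678
Denominator Σ(Δz_t−Δz̄)² = 1484.3933
r_1(Δz) = -249.1678 / 1484.3933 = -0.168

-0.168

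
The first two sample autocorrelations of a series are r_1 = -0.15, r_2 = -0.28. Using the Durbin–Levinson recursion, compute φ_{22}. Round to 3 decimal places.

-0.309

φ_{22} = (r_2 − r_1²) / (1 − r_1²)
r_1² = (-0.15)² = 0.0225
Numerator = -0.28 − 0.0225 = -0.3025; denominator = 1 − 0.0225 = 0.9775
φ_{22} = -0.3025 / 0.9775 = -0.309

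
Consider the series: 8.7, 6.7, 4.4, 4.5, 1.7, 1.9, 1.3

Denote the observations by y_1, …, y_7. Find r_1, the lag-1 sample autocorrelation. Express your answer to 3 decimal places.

0.503

Mean ȳ = (8.7 + 6.7 + 4.4 + 4.5 + 1.7 + 1.9 + 1.3)/7 = 4.1714
Deviations from mean: 4.5286, 2.5286, 0.2286, 0.3286, -2.4714, -2.2714, -2.8714
Σ(y_t−ȳ)(y_{t+1}−ȳ) = (11.4508) + (0.5780) + (0.0751) + (-0.8120) + (5.6137) + (6.5222) = 23.4278
Denominator Σ(y_t−ȳ)² = 46.5743
r_1 = 23.4278 / 46.5743 = 0.503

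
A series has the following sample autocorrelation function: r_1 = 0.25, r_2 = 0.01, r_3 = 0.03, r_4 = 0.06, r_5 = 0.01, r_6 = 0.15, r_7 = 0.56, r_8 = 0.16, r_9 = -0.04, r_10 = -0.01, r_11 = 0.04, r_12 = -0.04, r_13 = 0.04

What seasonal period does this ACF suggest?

7

The largest autocorrelation is r_7 = 0.56; the remaining lags stay at or below 0.25. The elevated value at lag 1 (0.25), dropping to 0.01 at lag 2, reflects decaying short-term dependence rather than seasonality.
The dominant spike at lag 7 indicates a seasonal period of 7.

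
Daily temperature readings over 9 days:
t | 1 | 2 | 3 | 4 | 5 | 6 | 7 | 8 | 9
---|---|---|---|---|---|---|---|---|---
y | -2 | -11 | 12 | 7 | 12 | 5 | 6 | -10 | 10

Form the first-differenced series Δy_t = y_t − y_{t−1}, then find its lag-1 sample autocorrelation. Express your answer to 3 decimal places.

First differences Δy: -9, 23, -5, 5, -7, 1, -16, 20
Mean of differences = 1.5000
Numerator Σ(Δy_t−Δȳ)(Δy_{t+1}−Δȳ) = -728.7500
Denominator Σ(Δy_t−Δȳ)² = 1348.0000
r_1(Δy) = -728.7500 / 1348.0000 = -0.541

-0.541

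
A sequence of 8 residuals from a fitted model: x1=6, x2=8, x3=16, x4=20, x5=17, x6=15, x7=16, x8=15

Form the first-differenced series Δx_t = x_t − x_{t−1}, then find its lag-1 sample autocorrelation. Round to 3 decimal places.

First differences Δx: 2, 8, 4, -3, -2, 1, -1
Mean of differences = 1.2857
Numerator Σ(Δx_t−Δx̄)(Δx_{t+1}−Δx̄) = 27.0612
Denominator Σ(Δx_t−Δx̄)² = 87.4286
r_1(Δx) = 27.0612 / 87.4286 = 0.310

0.310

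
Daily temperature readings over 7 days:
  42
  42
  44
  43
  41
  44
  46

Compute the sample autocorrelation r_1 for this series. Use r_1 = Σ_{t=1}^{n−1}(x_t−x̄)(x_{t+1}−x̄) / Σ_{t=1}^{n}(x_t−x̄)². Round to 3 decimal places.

Mean x̄ = (42 + 42 + 44 + 43 + 41 + 44 + 46)/7 = 43.1429
Deviations from mean: -1.1429, -1.1429, 0.8571, -0.1429, -2.1429, 0.8571, 2.8571
Σ(x_t−x̄)(x_{t+1}−x̄) = (1.3061) + (-0.9796) + (-0.1224) + (0.3061) + (-1.8367) + (2.4490) = 1.1224
Denominator Σ(x_t−x̄)² = 16.8571
r_1 = 1.1224 / 16.8571 = 0.067

0.067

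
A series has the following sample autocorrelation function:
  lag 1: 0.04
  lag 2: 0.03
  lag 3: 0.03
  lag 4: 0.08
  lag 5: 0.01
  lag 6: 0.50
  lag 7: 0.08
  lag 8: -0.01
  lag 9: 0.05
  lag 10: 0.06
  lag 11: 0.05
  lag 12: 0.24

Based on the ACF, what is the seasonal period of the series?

6

The largest autocorrelation is r_6 = 0.50, with a weaker echo at lag 12 (0.24); the remaining lags stay at or below 0.08.
The dominant spike at lag 6 indicates a seasonal period of 6.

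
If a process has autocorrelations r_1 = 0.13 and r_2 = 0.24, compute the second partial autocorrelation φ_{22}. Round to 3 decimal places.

0.227

φ_{22} = (r_2 − r_1²) / (1 − r_1²)
r_1² = (0.13)² = 0.0169
Numerator = 0.24 − 0.0169 = 0.2231; denominator = 1 − 0.0169 = 0.9831
φ_{22} = 0.2231 / 0.9831 = 0.227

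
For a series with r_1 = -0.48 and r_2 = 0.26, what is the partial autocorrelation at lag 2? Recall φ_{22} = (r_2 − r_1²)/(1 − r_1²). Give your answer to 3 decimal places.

φ_{22} = (r_2 − r_1²) / (1 − r_1²)
r_1² = (-0.48)² = 0.2304
Numerator = 0.26 − 0.2304 = 0.0296; denominator = 1 − 0.2304 = 0.7696
φ_{22} = 0.0296 / 0.7696 = 0.038

0.038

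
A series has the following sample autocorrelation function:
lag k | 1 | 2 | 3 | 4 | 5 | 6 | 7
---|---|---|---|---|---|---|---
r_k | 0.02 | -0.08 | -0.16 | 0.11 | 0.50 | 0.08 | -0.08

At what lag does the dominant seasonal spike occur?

The largest autocorrelation is r_5 = 0.50; the remaining lags stay at or below 0.11.
The dominant spike at lag 5 indicates a seasonal period of 5.

5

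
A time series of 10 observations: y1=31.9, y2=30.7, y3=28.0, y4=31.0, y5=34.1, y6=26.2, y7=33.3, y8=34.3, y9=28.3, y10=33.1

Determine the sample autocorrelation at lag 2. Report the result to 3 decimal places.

-0.286

Mean ȳ = (31.9 + 30.7 + 28.0 + 31.0 + 34.1 + 26.2 + 33.3 + 34.3 + 28.3 + 33.1)/10 = 31.0900
Numerator Σ_{t=1}^{8}(y_t−ȳ)(y_{t+2}−ȳ) = -20.0872
Denominator Σ(y_t−ȳ)² = 70.3490
r_2 = -20.0872 / 70.3490 = -0.286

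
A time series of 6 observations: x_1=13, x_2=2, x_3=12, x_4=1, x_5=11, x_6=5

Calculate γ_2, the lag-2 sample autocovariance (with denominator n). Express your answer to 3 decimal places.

Mean x̄ = (13 + 2 + 12 + 1 + 11 + 5)/6 = 7.3333
Σ_{t=1}^{4}(x_t−x̄)(x_{t+2}−x̄) = 92.1111
γ_2 = 92.1111 / 6 = 15.352

15.352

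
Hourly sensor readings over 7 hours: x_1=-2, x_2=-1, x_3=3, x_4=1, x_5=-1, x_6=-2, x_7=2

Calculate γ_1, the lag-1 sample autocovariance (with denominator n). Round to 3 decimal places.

Mean x̄ = (-2 − 1 + 3 + 1 − 1 − 2 + 2)/7 = 0.0000
Deviations: -2.0000, -1.0000, 3.0000, 1.0000, -1.0000, -2.0000, 2.0000
Σ_{t=1}^{6}(x_t−x̄)(x_{t+1}−x̄) = -1.0000
γ_1 = -1.0000 / 7 = -0.143

-0.143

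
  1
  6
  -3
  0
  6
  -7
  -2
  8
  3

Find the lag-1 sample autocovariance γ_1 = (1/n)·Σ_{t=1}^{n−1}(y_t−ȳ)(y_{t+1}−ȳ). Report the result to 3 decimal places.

-4.938

Mean ȳ = (1 + 6 − 3 + 0 + 6 − 7 − 2 + 8 + 3)/9 = 1.3333
Σ_{t=1}^{8}(y_t−ȳ)(y_{t+1}−ȳ) = -44.4444
γ_1 = -44.4444 / 9 = -4.938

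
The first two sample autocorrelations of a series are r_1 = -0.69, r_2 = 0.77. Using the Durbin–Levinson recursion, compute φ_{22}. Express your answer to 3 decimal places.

0.561

φ_{22} = (r_2 − r_1²) / (1 − r_1²)
r_1² = (-0.69)² = 0.4761
Numerator = 0.77 − 0.4761 = 0.2939; denominator = 1 − 0.4761 = 0.5239
φ_{22} = 0.2939 / 0.5239 = 0.561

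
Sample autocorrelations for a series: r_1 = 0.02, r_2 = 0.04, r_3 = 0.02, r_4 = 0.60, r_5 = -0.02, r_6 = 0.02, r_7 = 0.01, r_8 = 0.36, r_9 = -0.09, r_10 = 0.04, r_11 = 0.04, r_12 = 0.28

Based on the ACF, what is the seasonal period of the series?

4

The largest autocorrelation is r_4 = 0.60, with weaker echoes at lags 8 (0.36) and 12 (0.28); the remaining lags stay at or below 0.04.
The dominant spike at lag 4 indicates a seasonal period of 4.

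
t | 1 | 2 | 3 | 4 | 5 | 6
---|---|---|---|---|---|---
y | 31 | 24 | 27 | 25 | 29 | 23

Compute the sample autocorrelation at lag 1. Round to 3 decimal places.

Mean ȳ = (31 + 24 + 27 + 25 + 29 + 23)/6 = 26.5000
Deviations from mean: 4.5000, -2.5000, 0.5000, -1.5000, 2.5000, -3.5000
Numerator Σ_{t=1}^{5}(y_t−ȳ)(y_{t+1}−ȳ) = -25.7500
Denominator Σ(y_t−ȳ)² = 47.5000
r_1 = -25.7500 / 47.5000 = -0.542

-0.542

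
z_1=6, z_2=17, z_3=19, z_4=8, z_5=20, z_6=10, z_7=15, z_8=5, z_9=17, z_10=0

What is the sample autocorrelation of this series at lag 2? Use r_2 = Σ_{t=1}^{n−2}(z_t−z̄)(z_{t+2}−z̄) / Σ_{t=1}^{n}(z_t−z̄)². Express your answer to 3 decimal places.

Mean z̄ = (6 + 17 + 19 + 8 + 20 + 10 + 15 + 5 + 17 + 0)/10 = 11.7000
Numerator Σ_{t=1}^{8}(z_t−z̄)(z_{t+2}−z̄) = 140.3200
Denominator Σ(z_t−z̄)² = 420.1000
r_2 = 140.3200 / 420.1000 = 0.334

0.334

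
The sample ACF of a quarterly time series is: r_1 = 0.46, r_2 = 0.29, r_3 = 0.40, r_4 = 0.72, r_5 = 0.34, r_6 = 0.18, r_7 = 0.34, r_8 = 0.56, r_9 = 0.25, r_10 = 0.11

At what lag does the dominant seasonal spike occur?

The largest autocorrelation is r_4 = 0.72, with a weaker echo at lag 8 (0.56); the remaining lags stay at or below 0.46. The elevated value at lag 1 (0.46), dropping to 0.29 at lag 2, reflects decaying short-term dependence rather than seasonality.
The dominant spike at lag 4 indicates a seasonal period of 4.

4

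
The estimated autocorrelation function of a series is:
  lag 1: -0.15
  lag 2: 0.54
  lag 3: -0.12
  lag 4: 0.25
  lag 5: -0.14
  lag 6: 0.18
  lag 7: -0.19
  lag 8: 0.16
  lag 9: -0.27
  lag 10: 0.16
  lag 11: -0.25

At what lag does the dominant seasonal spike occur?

The largest autocorrelation is r_2 = 0.54, with weaker echoes at lags 4 (0.25), 6 (0.18), 8 (0.16) and 10 (0.16); the remaining lags stay at or below -0.12.
The dominant spike at lag 2 indicates a seasonal period of 2.

2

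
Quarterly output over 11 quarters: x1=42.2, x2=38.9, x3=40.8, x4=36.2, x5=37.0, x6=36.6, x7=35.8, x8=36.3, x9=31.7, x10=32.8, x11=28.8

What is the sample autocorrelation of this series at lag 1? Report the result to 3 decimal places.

Mean x̄ = (42.2 + 38.9 + 40.8 + 36.2 + 37.0 + 36.6 + 35.8 + 36.3 + 31.7 + 32.8 + 28.8)/11 = 36.1000
Numerator Σ_{t=1}^{10}(x_t−x̄)(x_{t+1}−x̄) = 68.7700
Denominator Σ(x_t−x̄)² = 151.8800
r_1 = 68.7700 / 151.8800 = 0.453

0.453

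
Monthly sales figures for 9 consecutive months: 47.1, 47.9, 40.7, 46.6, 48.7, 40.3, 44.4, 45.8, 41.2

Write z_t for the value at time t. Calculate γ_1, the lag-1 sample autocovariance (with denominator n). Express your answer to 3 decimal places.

Mean z̄ = (47.1 + 47.9 + 40.7 + 46.6 + 48.7 + 40.3 + 44.4 + 45.8 + 41.2)/9 = 44.7444
Σ_{t=1}^{8}(z_t−z̄)(z_{t+1}−z̄) = -25.6486
γ_1 = -25.6486 / 9 = -2.850

-2.850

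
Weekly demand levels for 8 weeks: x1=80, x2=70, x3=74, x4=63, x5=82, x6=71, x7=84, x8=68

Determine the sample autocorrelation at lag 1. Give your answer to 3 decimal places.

Mean x̄ = (80 + 70 + 74 + 63 + 82 + 71 + 84 + 68)/8 = 74.0000
Deviations from mean: 6.0000, -4.0000, 0.0000, -11.0000, 8.0000, -3.0000, 10.0000, -6.0000
Numerator Σ_{t=1}^{7}(x_t−x̄)(x_{t+1}−x̄) = -226.0000
Denominator Σ(x_t−x̄)² = 382.0000
r_1 = -226.0000 / 382.0000 = -0.592

-0.592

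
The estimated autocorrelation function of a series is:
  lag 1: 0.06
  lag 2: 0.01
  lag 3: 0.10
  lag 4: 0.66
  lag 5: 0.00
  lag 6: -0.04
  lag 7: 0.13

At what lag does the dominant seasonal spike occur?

4

The largest autocorrelation is r_4 = 0.66; the remaining lags stay at or below 0.13.
The dominant spike at lag 4 indicates a seasonal period of 4.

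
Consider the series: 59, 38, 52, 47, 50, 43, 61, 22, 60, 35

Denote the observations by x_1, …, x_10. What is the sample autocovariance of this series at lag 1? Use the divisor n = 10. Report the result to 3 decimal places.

Mean x̄ = (59 + 38 + 52 + 47 + 50 + 43 + 61 + 22 + 60 + 35)/10 = 46.7000
Σ_{t=1}^{9}(x_t−x̄)(x_{t+1}−x̄) = -1052.9900
γ_1 = -1052.9900 / 10 = -105.299

-105.299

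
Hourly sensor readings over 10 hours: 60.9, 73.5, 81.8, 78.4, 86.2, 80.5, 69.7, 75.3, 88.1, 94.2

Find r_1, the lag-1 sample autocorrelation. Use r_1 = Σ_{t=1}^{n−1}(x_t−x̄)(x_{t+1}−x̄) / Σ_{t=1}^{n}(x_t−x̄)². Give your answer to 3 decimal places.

Mean x̄ = (60.9 + 73.5 + 81.8 + 78.4 + 86.2 + 80.5 + 69.7 + 75.3 + 88.1 + 94.2)/10 = 78.8600
Numerator Σ_{t=1}^{9}(x_t−x̄)(x_{t+1}−x̄) = 214.2504
Denominator Σ(x_t−x̄)² = 833.9840
r_1 = 214.2504 / 833.9840 = 0.257

0.257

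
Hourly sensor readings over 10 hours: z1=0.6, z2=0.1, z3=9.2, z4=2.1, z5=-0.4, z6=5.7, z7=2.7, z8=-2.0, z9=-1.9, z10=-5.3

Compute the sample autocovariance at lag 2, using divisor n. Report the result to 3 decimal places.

-1.401

Mean z̄ = (0.6 + 0.1 + 9.2 + 2.1 − 0.4 + 5.7 + 2.7 − 2.0 − 1.9 − 5.3)/10 = 1.0800
Σ_{t=1}^{8}(z_t−z̄)(z_{t+2}−z̄) = -14.0068
γ_2 = -14.0068 / 10 = -1.401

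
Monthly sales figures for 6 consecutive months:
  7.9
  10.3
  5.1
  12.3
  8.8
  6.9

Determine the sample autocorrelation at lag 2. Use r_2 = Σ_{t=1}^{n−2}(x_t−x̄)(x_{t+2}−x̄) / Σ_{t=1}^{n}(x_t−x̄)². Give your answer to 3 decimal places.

Mean x̄ = (7.9 + 10.3 + 5.1 + 12.3 + 8.8 + 6.9)/6 = 8.5500
Σ(x_t−x̄)(x_{t+2}−x̄) = (2.2425) + (6.5625) + (-0.8625) + (-6.1875) = 1.7550
Denominator Σ(x_t−x̄)² = 32.2350
r_2 = 1.7550 / 32.2350 = 0.054

0.054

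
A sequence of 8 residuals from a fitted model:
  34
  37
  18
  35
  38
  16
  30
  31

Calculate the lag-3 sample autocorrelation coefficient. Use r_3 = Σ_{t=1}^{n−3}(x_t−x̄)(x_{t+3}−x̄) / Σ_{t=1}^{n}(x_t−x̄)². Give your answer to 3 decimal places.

Mean x̄ = (34 + 37 + 18 + 35 + 38 + 16 + 30 + 31)/8 = 29.8750
Σ(x_t−x̄)(x_{t+3}−x̄) = (21.1406) + (57.8906) + (164.7656) + (0.6406) + (9.1406) = 253.5781
Denominator Σ(x_t−x̄)² = 494.8750
r_3 = 253.5781 / 494.8750 = 0.512

0.512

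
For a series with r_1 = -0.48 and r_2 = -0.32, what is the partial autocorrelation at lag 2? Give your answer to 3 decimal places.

-0.715

φ_{22} = (r_2 − r_1²) / (1 − r_1²)
r_1² = (-0.48)² = 0.2304
Numerator = -0.32 − 0.2304 = -0.5504; denominator = 1 − 0.2304 = 0.7696
φ_{22} = -0.5504 / 0.7696 = -0.715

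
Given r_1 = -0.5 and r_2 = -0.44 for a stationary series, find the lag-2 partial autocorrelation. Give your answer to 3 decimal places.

φ_{22} = (r_2 − r_1²) / (1 − r_1²)
r_1² = (-0.5)² = 0.25
Numerator = -0.44 − 0.2500 = -0.6900; denominator = 1 − 0.2500 = 0.7500
φ_{22} = -0.6900 / 0.7500 = -0.920

-0.920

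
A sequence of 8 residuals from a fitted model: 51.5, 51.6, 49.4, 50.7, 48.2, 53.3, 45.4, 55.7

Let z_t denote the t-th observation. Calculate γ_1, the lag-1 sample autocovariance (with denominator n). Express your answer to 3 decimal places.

-5.886

Mean z̄ = (51.5 + 51.6 + 49.4 + 50.7 + 48.2 + 53.3 + 45.4 + 55.7)/8 = 50.7250
Deviations: 0.7750, 0.8750, -1.3250, -0.0250, -2.5250, 2.5750, -5.3250, 4.9750
Σ_{t=1}^{7}(z_t−z̄)(z_{t+1}−z̄) = -47.0906
γ_1 = -47.0906 / 8 = -5.886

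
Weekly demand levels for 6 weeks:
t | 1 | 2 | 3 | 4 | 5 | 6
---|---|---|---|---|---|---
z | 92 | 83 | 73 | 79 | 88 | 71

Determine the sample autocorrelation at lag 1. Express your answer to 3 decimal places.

-0.181

Mean z̄ = (92 + 83 + 73 + 79 + 88 + 71)/6 = 81.0000
Deviations from mean: 11.0000, 2.0000, -8.0000, -2.0000, 7.0000, -10.0000
Numerator Σ_{t=1}^{5}(z_t−z̄)(z_{t+1}−z̄) = -62.0000
Denominator Σ(z_t−z̄)² = 342.0000
r_1 = -62.0000 / 342.0000 = -0.181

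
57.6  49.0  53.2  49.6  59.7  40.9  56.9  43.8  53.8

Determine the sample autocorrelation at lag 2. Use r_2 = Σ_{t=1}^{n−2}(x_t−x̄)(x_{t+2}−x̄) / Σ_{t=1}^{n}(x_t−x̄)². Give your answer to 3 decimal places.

0.579

Mean x̄ = (57.6 + 49.0 + 53.2 + 49.6 + 59.7 + 40.9 + 56.9 + 43.8 + 53.8)/9 = 51.6111
Σ(x_t−x̄)(x_{t+2}−x̄) = (9.5157) + (5.2512) + (12.8523) + (21.5412) + (42.7812) + (83.6657) + (11.5768) = 187.1842
Denominator Σ(x_t−x̄)² = 323.1889
r_2 = 187.1842 / 323.1889 = 0.579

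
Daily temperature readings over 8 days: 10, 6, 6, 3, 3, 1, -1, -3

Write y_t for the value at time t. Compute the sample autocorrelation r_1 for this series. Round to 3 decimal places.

0.504

Mean ȳ = (10 + 6 + 6 + 3 + 3 + 1 − 1 − 3)/8 = 3.1250
Deviations from mean: 6.8750, 2.8750, 2.8750, -0.1250, -0.1250, -2.1250, -4.1250, -6.1250
Numerator Σ_{t=1}^{7}(y_t−ȳ)(y_{t+1}−ȳ) = 61.9844
Denominator Σ(y_t−ȳ)² = 122.8750
r_1 = 61.9844 / 122.8750 = 0.504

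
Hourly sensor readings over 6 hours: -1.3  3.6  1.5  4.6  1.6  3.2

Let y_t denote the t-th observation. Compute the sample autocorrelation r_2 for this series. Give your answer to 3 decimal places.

Mean ȳ = (-1.3 + 3.6 + 1.5 + 4.6 + 1.6 + 3.2)/6 = 2.2000
Deviations from mean: -3.5000, 1.4000, -0.7000, 2.4000, -0.6000, 1.0000
Σ(y_t−ȳ)(y_{t+2}−ȳ) = (2.4500) + (3.3600) + (0.4200) + (2.4000) = 8.6300
Denominator Σ(y_t−ȳ)² = 21.8200
r_2 = 8.6300 / 21.8200 = 0.396

0.396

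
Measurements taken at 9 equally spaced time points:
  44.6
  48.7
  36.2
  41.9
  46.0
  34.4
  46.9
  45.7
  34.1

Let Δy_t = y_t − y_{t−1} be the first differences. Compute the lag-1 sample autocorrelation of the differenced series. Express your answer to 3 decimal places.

First differences Δy: 4.1, -12.5, 5.7, 4.1, -11.6, 12.5, -1.2, -11.6
Mean of differences = -1.3125
Numerator Σ(Δy_t−Δȳ)(Δy_{t+1}−Δȳ) = -298.4302
Denominator Σ(Δy_t−Δȳ)² = 635.3888
r_1(Δy) = -298.4302 / 635.3888 = -0.470

-0.470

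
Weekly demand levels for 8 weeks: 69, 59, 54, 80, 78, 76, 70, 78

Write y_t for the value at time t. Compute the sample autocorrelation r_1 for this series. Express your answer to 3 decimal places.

0.244

Mean ȳ = (69 + 59 + 54 + 80 + 78 + 76 + 70 + 78)/8 = 70.5000
Deviations from mean: -1.5000, -11.5000, -16.5000, 9.5000, 7.5000, 5.5000, -0.5000, 7.5000
Numerator Σ_{t=1}^{7}(y_t−ȳ)(y_{t+1}−ȳ) = 156.2500
Denominator Σ(y_t−ȳ)² = 640.0000
r_1 = 156.2500 / 640.0000 = 0.244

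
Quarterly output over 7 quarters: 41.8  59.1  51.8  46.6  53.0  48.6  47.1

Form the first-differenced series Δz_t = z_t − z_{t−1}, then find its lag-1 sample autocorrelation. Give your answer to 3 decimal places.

First differences Δz: 17.3, -7.3, -5.2, 6.4, -4.4, -1.5
Mean of differences = 0.8833
Numerator Σ(Δz_t−Δz̄)(Δz_{t+1}−Δz̄) = -134.6753
Denominator Σ(Δz_t−Δz̄)² = 437.5083
r_1(Δz) = -134.6753 / 437.5083 = -0.308

-0.308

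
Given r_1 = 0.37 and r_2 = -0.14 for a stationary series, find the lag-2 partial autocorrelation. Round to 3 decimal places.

-0.321

φ_{22} = (r_2 − r_1²) / (1 − r_1²)
r_1² = (0.37)² = 0.1369
Numerator = -0.14 − 0.1369 = -0.2769; denominator = 1 − 0.1369 = 0.8631
φ_{22} = -0.2769 / 0.8631 = -0.321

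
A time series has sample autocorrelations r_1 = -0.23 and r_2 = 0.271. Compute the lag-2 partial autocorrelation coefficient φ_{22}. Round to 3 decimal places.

0.230

φ_{22} = (r_2 − r_1²) / (1 − r_1²)
r_1² = (-0.23)² = 0.0529
Numerator = 0.271 − 0.0529 = 0.2181; denominator = 1 − 0.0529 = 0.9471
φ_{22} = 0.2181 / 0.9471 = 0.230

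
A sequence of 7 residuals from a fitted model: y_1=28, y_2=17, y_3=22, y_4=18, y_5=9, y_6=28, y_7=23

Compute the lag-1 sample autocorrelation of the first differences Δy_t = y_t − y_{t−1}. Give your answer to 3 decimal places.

-0.475

First differences Δy: -11, 5, -4, -9, 19, -5
Mean of differences = -0.8333
Numerator Σ(Δy_t−Δȳ)(Δy_{t+1}−Δȳ) = -296.5278
Denominator Σ(Δy_t−Δȳ)² = 624.8333
r_1(Δy) = -296.5278 / 624.8333 = -0.475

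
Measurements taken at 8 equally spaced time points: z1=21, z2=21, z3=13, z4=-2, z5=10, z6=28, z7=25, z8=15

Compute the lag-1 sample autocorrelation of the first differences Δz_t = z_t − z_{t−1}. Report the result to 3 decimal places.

0.156

First differences Δz: 0, -8, -15, 12, 18, -3, -10
Mean of differences = -0.8571
Numerator Σ(Δz_t−Δz̄)(Δz_{t+1}−Δz̄) = 134.6939
Denominator Σ(Δz_t−Δz̄)² = 860.8571
r_1(Δz) = 134.6939 / 860.8571 = 0.156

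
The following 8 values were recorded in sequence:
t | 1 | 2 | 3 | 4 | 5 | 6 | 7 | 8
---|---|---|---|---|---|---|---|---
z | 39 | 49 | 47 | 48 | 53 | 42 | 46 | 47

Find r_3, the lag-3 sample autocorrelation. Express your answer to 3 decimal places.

Mean z̄ = (39 + 49 + 47 + 48 + 53 + 42 + 46 + 47)/8 = 46.3750
Deviations from mean: -7.3750, 2.6250, 0.6250, 1.6250, 6.6250, -4.3750, -0.3750, 0.6250
Σ(z_t−z̄)(z_{t+3}−z̄) = (-11.9844) + (17.3906) + (-2.7344) + (-0.6094) + (4.1406) = 6.2031
Denominator Σ(z_t−z̄)² = 127.8750
r_3 = 6.2031 / 127.8750 = 0.049

0.049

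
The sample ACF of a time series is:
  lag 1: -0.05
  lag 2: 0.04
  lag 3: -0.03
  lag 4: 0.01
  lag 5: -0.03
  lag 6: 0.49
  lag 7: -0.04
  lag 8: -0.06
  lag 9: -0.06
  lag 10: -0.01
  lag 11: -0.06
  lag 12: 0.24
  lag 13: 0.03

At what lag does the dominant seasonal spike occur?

The largest autocorrelation is r_6 = 0.49, with a weaker echo at lag 12 (0.24); the remaining lags stay at or below 0.04.
The dominant spike at lag 6 indicates a seasonal period of 6.

6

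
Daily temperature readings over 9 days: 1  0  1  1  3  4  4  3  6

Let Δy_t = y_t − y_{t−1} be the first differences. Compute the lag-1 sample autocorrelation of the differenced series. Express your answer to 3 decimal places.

-0.307

First differences Δy: -1, 1, 0, 2, 1, 0, -1, 3
Mean of differences = 0.6250
Numerator Σ(Δy_t−Δȳ)(Δy_{t+1}−Δȳ) = -4.2656
Denominator Σ(Δy_t−Δȳ)² = 13.8750
r_1(Δy) = -4.2656 / 13.8750 = -0.307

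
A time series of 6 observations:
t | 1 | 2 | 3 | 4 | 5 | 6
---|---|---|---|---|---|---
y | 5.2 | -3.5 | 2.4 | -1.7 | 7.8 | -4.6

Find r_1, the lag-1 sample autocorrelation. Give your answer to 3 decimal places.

Mean ȳ = (5.2 − 3.5 + 2.4 − 1.7 + 7.8 − 4.6)/6 = 0.9333
Deviations from mean: 4.2667, -4.4333, 1.4667, -2.6333, 6.8667, -5.5333
Numerator Σ_{t=1}^{5}(y_t−ȳ)(y_{t+1}−ȳ) = -85.3578
Denominator Σ(y_t−ȳ)² = 124.7133
r_1 = -85.3578 / 124.7133 = -0.684

-0.684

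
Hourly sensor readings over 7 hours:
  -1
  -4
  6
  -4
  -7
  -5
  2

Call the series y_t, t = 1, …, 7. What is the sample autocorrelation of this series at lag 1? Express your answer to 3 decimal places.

-0.166

Mean ȳ = (-1 − 4 + 6 − 4 − 7 − 5 + 2)/7 = -1.8571
Deviations from mean: 0.8571, -2.1429, 7.8571, -2.1429, -5.1429, -3.1429, 3.8571
Σ(y_t−ȳ)(y_{t+1}−ȳ) = (-1.8367) + (-16.8367) + (-16.8367) + (11.0204) + (16.1633) + (-12.1224) = -20.4490
Denominator Σ(y_t−ȳ)² = 122.8571
r_1 = -20.4490 / 122.8571 = -0.166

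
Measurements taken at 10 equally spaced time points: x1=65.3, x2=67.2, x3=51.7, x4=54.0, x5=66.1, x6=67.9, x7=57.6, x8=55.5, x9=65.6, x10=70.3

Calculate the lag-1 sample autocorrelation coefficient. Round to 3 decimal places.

Mean x̄ = (65.3 + 67.2 + 51.7 + 54.0 + 66.1 + 67.9 + 57.6 + 55.5 + 65.6 + 70.3)/10 = 62.1200
Numerator Σ_{t=1}^{9}(x_t−x̄)(x_{t+1}−x̄) = 47.7436
Denominator Σ(x_t−x̄)² = 402.9560
r_1 = 47.7436 / 402.9560 = 0.118

0.118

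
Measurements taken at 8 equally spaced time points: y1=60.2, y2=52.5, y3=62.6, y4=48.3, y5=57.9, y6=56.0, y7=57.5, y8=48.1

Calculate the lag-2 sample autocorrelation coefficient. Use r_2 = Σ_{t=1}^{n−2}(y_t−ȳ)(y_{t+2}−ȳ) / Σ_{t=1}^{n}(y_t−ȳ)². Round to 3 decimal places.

Mean ȳ = (60.2 + 52.5 + 62.6 + 48.3 + 57.9 + 56.0 + 57.5 + 48.1)/8 = 55.3875
Numerator Σ_{t=1}^{6}(y_t−ȳ)(y_{t+2}−ȳ) = 69.7997
Denominator Σ(y_t−ȳ)² = 198.0088
r_2 = 69.7997 / 198.0088 = 0.353

0.353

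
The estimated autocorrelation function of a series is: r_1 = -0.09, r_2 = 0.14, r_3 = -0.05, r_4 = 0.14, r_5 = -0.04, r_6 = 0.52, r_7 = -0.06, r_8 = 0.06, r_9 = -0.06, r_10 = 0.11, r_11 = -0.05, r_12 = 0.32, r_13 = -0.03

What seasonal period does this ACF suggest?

6

The largest autocorrelation is r_6 = 0.52, with a weaker echo at lag 12 (0.32); the remaining lags stay at or below 0.14.
The dominant spike at lag 6 indicates a seasonal period of 6.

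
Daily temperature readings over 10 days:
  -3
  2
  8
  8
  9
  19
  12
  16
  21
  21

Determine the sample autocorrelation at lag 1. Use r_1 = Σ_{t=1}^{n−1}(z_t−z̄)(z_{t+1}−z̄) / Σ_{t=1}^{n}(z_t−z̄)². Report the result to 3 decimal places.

0.532

Mean z̄ = (-3 + 2 + 8 + 8 + 9 + 19 + 12 + 16 + 21 + 21)/10 = 11.3000
Numerator Σ_{t=1}^{9}(z_t−z̄)(z_{t+1}−z̄) = 312.8100
Denominator Σ(z_t−z̄)² = 588.1000
r_1 = 312.8100 / 588.1000 = 0.532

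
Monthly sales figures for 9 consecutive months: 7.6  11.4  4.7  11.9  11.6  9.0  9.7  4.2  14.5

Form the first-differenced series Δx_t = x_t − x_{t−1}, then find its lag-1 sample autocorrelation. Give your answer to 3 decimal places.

-0.530

First differences Δx: 3.8, -6.7, 7.2, -0.3, -2.6, 0.7, -5.5, 10.3
Mean of differences = 0.8625
Numerator Σ(Δx_t−Δx̄)(Δx_{t+1}−Δx̄) = -131.9339
Denominator Σ(Δx_t−Δx̄)² = 248.8988
r_1(Δx) = -131.9339 / 248.8988 = -0.530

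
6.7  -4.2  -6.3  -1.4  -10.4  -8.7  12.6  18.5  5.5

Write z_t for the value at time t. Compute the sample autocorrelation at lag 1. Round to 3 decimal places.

Mean z̄ = (6.7 − 4.2 − 6.3 − 1.4 − 10.4 − 8.7 + 12.6 + 18.5 + 5.5)/9 = 1.3667
Numerator Σ_{t=1}^{8}(z_t−z̄)(z_{t+1}−z̄) = 335.4056
Denominator Σ(z_t−z̄)² = 802.4800
r_1 = 335.4056 / 802.4800 = 0.418

0.418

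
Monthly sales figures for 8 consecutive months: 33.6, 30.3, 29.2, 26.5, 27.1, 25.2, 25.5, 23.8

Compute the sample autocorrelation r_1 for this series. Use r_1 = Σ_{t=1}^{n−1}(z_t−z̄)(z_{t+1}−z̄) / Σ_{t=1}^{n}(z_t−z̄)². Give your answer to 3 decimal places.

0.468

Mean z̄ = (33.6 + 30.3 + 29.2 + 26.5 + 27.1 + 25.2 + 25.5 + 23.8)/8 = 27.6500
Deviations from mean: 5.9500, 2.6500, 1.5500, -1.1500, -0.5500, -2.4500, -2.1500, -3.8500
Numerator Σ_{t=1}^{7}(z_t−z̄)(z_{t+1}−z̄) = 33.6175
Denominator Σ(z_t−z̄)² = 71.9000
r_1 = 33.6175 / 71.9000 = 0.468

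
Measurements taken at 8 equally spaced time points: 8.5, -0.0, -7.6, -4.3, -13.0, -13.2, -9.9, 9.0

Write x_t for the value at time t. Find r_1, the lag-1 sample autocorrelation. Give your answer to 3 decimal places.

Mean x̄ = (8.5 − 0.0 − 7.6 − 4.3 − 13.0 − 13.2 − 9.9 + 9.0)/8 = -3.8125
Deviations from mean: 12.3125, 3.8125, -3.7875, -0.4875, -9.1875, -9.3875, -6.0875, 12.8125
Numerator Σ_{t=1}^{7}(x_t−x̄)(x_{t+1}−x̄) = 104.2248
Denominator Σ(x_t−x̄)² = 554.4688
r_1 = 104.2248 / 554.4688 = 0.188

0.188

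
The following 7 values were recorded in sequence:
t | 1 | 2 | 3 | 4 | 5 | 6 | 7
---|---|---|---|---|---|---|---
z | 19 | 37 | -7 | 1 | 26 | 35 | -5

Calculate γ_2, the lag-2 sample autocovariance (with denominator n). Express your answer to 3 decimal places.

-162.067

Mean z̄ = (19 + 37 − 7 + 1 + 26 + 35 − 5)/7 = 15.1429
Σ_{t=1}^{5}(z_t−z̄)(z_{t+2}−z̄) = -1134.4694
γ_2 = -1134.4694 / 7 = -162.067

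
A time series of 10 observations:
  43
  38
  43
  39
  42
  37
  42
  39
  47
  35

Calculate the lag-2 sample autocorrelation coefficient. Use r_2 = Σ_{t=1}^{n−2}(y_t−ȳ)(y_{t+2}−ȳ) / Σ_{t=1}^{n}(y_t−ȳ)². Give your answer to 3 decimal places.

Mean ȳ = (43 + 38 + 43 + 39 + 42 + 37 + 42 + 39 + 47 + 35)/10 = 40.5000
Numerator Σ_{t=1}^{8}(y_t−ȳ)(y_{t+2}−ȳ) = 44.5000
Denominator Σ(y_t−ȳ)² = 112.5000
r_2 = 44.5000 / 112.5000 = 0.396

0.396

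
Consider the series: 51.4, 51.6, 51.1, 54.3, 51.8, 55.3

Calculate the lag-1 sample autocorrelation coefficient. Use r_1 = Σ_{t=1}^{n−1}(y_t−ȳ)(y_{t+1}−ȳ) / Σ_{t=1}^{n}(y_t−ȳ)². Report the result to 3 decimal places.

-0.219

Mean ȳ = (51.4 + 51.6 + 51.1 + 54.3 + 51.8 + 55.3)/6 = 52.5833
Σ(y_t−ȳ)(y_{t+1}−ȳ) = (1.1636) + (1.4586) + (-2.5464) + (-1.3447) + (-2.1281) = -3.3969
Denominator Σ(y_t−ȳ)² = 15.5083
r_1 = -3.3969 / 15.5083 = -0.219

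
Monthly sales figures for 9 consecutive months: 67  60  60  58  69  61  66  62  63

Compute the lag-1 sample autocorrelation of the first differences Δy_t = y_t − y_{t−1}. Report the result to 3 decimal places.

-0.623

First differences Δy: -7, 0, -2, 11, -8, 5, -4, 1
Mean of differences = -0.5000
Numerator Σ(Δy_t−Δȳ)(Δy_{t+1}−Δȳ) = -173.2500
Denominator Σ(Δy_t−Δȳ)² = 278.0000
r_1(Δy) = -173.2500 / 278.0000 = -0.623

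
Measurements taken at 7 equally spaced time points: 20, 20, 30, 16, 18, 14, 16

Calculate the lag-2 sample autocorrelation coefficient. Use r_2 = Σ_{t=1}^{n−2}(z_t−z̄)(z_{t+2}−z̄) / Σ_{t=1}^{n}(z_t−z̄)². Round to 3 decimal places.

Mean z̄ = (20 + 20 + 30 + 16 + 18 + 14 + 16)/7 = 19.1429
Numerator Σ_{t=1}^{5}(z_t−z̄)(z_{t+2}−z̄) = 13.9592
Denominator Σ(z_t−z̄)² = 166.8571
r_2 = 13.9592 / 166.8571 = 0.084

0.084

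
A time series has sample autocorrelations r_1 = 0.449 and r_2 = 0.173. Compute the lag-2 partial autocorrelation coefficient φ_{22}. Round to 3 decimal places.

φ_{22} = (r_2 − r_1²) / (1 − r_1²)
r_1² = (0.449)² = 0.201601
Numerator = 0.173 − 0.2016 = -0.0286; denominator = 1 − 0.2016 = 0.7984
φ_{22} = -0.0286 / 0.7984 = -0.036

-0.036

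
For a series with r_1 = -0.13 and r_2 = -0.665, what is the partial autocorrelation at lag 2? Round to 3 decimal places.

-0.694

φ_{22} = (r_2 − r_1²) / (1 − r_1²)
r_1² = (-0.13)² = 0.0169
Numerator = -0.665 − 0.0169 = -0.6819; denominator = 1 − 0.0169 = 0.9831
φ_{22} = -0.6819 / 0.9831 = -0.694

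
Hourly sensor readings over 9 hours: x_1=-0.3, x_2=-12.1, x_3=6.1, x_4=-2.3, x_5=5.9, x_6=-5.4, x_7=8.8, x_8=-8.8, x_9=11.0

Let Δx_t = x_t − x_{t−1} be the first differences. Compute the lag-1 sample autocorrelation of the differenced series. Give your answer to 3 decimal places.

-0.797

First differences Δx: -11.8, 18.2, -8.4, 8.2, -11.3, 14.2, -17.6, 19.8
Mean of differences = 1.4125
Numerator Σ(Δx_t−Δx̄)(Δx_{t+1}−Δx̄) = -1294.6964
Denominator Σ(Δx_t−Δx̄)² = 1623.4488
r_1(Δx) = -1294.6964 / 1623.4488 = -0.797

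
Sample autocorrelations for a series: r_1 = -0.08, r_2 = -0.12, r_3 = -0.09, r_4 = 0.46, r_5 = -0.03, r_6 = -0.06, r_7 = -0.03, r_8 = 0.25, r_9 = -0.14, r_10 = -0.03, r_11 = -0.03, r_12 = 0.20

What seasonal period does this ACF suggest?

4

The largest autocorrelation is r_4 = 0.46, with weaker echoes at lags 8 (0.25) and 12 (0.20); the remaining lags stay at or below -0.03.
The dominant spike at lag 4 indicates a seasonal period of 4.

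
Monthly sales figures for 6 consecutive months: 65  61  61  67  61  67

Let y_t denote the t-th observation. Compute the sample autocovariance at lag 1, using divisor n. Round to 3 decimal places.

-3.852

Mean ȳ = (65 + 61 + 61 + 67 + 61 + 67)/6 = 63.6667
Σ_{t=1}^{5}(y_t−ȳ)(y_{t+1}−ȳ) = -23.1111
γ_1 = -23.1111 / 6 = -3.852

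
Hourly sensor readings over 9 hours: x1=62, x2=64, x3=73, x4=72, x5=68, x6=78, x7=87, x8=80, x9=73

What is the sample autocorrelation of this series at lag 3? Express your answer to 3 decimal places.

Mean x̄ = (62 + 64 + 73 + 72 + 68 + 78 + 87 + 80 + 73)/9 = 73.0000
Numerator Σ_{t=1}^{6}(x_t−x̄)(x_{t+3}−x̄) = 7.0000
Denominator Σ(x_t−x̄)² = 498.0000
r_3 = 7.0000 / 498.0000 = 0.014

0.014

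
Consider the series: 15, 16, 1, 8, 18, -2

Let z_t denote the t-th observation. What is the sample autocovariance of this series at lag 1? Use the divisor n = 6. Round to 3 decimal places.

Mean z̄ = (15 + 16 + 1 + 8 + 18 − 2)/6 = 9.3333
Σ_{t=1}^{5}(z_t−z̄)(z_{t+1}−z̄) = -116.4444
γ_1 = -116.4444 / 6 = -19.407

-19.407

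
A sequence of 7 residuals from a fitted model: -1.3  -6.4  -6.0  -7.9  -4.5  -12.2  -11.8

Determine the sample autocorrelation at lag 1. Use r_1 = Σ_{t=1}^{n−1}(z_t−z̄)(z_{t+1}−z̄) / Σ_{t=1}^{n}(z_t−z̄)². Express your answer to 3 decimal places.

Mean z̄ = (-1.3 − 6.4 − 6.0 − 7.9 − 4.5 − 12.2 − 11.8)/7 = -7.1571
Deviations from mean: 5.8571, 0.7571, 1.1571, -0.7429, 2.6571, -5.0429, -4.6429
Σ(z_t−z̄)(z_{t+1}−z̄) = (4.4347) + (0.8761) + (-0.8596) + (-1.9739) + (-13.3996) + (23.4133) = 12.4910
Denominator Σ(z_t−z̄)² = 90.8171
r_1 = 12.4910 / 90.8171 = 0.138

0.138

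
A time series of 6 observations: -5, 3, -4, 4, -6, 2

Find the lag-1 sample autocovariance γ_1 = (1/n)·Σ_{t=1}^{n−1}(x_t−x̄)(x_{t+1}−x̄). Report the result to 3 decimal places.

Mean x̄ = (-5 + 3 − 4 + 4 − 6 + 2)/6 = -1.0000
Σ_{t=1}^{5}(x_t−x̄)(x_{t+1}−x̄) = -83.0000
γ_1 = -83.0000 / 6 = -13.833

-13.833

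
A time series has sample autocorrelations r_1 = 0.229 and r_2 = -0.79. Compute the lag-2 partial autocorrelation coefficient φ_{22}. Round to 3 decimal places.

φ_{22} = (r_2 − r_1²) / (1 − r_1²)
r_1² = (0.229)² = 0.052441
Numerator = -0.79 − 0.0524 = -0.8424; denominator = 1 − 0.0524 = 0.9476
φ_{22} = -0.8424 / 0.9476 = -0.889

-0.889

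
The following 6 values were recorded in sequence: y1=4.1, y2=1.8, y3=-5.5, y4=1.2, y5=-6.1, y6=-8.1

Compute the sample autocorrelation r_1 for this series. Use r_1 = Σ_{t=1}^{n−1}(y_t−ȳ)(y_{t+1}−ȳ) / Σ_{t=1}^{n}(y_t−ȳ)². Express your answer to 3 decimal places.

0.082

Mean ȳ = (4.1 + 1.8 − 5.5 + 1.2 − 6.1 − 8.1)/6 = -2.1000
Deviations from mean: 6.2000, 3.9000, -3.4000, 3.3000, -4.0000, -6.0000
Numerator Σ_{t=1}^{5}(y_t−ȳ)(y_{t+1}−ȳ) = 10.5000
Denominator Σ(y_t−ȳ)² = 128.1000
r_1 = 10.5000 / 128.1000 = 0.082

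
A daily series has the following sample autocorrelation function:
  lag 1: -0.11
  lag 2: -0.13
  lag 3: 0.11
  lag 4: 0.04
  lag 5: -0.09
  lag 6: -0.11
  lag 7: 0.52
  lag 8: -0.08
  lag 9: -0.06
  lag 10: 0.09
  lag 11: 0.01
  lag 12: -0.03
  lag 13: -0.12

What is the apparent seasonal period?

7

The largest autocorrelation is r_7 = 0.52; the remaining lags stay at or below 0.11.
The dominant spike at lag 7 indicates a seasonal period of 7.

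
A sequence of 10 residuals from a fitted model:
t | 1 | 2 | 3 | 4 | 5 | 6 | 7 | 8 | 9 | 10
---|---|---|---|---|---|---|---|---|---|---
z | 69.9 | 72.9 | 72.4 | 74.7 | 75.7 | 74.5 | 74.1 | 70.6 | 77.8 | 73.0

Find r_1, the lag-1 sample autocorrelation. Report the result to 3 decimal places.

Mean z̄ = (69.9 + 72.9 + 72.4 + 74.7 + 75.7 + 74.5 + 74.1 + 70.6 + 77.8 + 73.0)/10 = 73.5600
Numerator Σ_{t=1}^{9}(z_t−z̄)(z_{t+1}−z̄) = -9.7056
Denominator Σ(z_t−z̄)² = 49.2840
r_1 = -9.7056 / 49.2840 = -0.197

-0.197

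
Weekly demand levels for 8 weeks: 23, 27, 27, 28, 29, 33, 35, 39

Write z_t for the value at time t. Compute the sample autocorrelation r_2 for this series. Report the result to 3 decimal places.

0.248

Mean z̄ = (23 + 27 + 27 + 28 + 29 + 33 + 35 + 39)/8 = 30.1250
Deviations from mean: -7.1250, -3.1250, -3.1250, -2.1250, -1.1250, 2.8750, 4.8750, 8.8750
Numerator Σ_{t=1}^{6}(z_t−z̄)(z_{t+2}−z̄) = 46.3438
Denominator Σ(z_t−z̄)² = 186.8750
r_2 = 46.3438 / 186.8750 = 0.248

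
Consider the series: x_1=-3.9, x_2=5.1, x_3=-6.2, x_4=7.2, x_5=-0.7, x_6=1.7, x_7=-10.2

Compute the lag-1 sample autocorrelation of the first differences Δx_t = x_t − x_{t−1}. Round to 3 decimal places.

-0.695

First differences Δx: 9.0, -11.3, 13.4, -7.9, 2.4, -11.9
Mean of differences = -1.0500
Numerator Σ(Δx_t−Δx̄)(Δx_{t+1}−Δx̄) = -411.1725
Denominator Σ(Δx_t−Δx̄)² = 591.4150
r_1(Δx) = -411.1725 / 591.4150 = -0.695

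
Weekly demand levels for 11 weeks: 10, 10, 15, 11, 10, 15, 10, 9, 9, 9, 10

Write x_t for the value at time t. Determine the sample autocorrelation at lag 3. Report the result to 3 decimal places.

0.307

Mean x̄ = (10 + 10 + 15 + 11 + 10 + 15 + 10 + 9 + 9 + 9 + 10)/11 = 10.7273
Numerator Σ_{t=1}^{8}(x_t−x̄)(x_{t+3}−x̄) = 14.7769
Denominator Σ(x_t−x̄)² = 48.1818
r_3 = 14.7769 / 48.1818 = 0.307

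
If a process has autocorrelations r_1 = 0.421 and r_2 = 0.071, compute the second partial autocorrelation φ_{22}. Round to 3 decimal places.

-0.129

φ_{22} = (r_2 − r_1²) / (1 − r_1²)
r_1² = (0.421)² = 0.177241
Numerator = 0.071 − 0.1772 = -0.1062; denominator = 1 − 0.1772 = 0.8228
φ_{22} = -0.1062 / 0.8228 = -0.129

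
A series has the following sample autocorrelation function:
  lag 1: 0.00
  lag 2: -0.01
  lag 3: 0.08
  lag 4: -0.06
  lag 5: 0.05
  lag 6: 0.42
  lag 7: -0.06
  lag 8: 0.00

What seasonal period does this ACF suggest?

6

The largest autocorrelation is r_6 = 0.42; the remaining lags stay at or below 0.08.
The dominant spike at lag 6 indicates a seasonal period of 6.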